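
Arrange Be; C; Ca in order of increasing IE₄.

C < Ca < Be

The fourth ionization energy removes an electron from the +3 ion. For each element: Be³⁺ is already 1 electron into the core; C³⁺ still has 1 valence electron; Ca³⁺ is already 1 electron into the core.
Pulling an electron out of a noble-gas core costs far more than removing a remaining valence electron, so Ca and Be sit at the high end of IE_4.
Approximate IE_4 values (kJ/mol): Be 21007, C 6223, Ca 6491.
Putting it together, IE_4: C < Ca < Be.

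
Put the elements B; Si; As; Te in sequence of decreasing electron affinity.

Te > Si > As > B

B is in period 2, group 13; Si is in period 3, group 14; As is in period 4, group 15; Te is in period 5, group 16.
Atoms with high Z_eff and room in the valence shell (especially the halogens) have the most exothermic electron affinities.
These sit on a diagonal, where the across-period and down-group effects partly cancel.
As > B: the two effects oppose for this pair; the across-period effect wins (78 vs 27 kJ/mol).
Si > As: period and group pull opposite ways; the down-group shift dominates (134 vs 78 kJ/mol).
Te > Si: period and group pull opposite ways; the across-period shift dominates (190 vs 134 kJ/mol).
Tabulated electron affinity (kJ/mol): B 27, Si 134, As 78, Te 190.
So from highest to lowest: Te > Si > As > B.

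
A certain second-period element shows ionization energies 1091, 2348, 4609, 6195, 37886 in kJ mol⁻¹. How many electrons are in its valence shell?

4

Look for the largest jump between consecutive ionization energies: IE5/IE4 ≈ 6.1, far larger than any earlier ratio.
That jump marks the point where a core electron is being removed. So the atom has 4 valence electrons.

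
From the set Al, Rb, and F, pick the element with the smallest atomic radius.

F

F is in period 2, group 17; Al is in period 3, group 13; Rb is in period 5, group 1.
Across a period the added protons contract the valence shell; down a group each new principal shell makes the atom larger.
These span different periods and groups, so the two trends combine.
Al > F: relative to F, both the across-period and down-group shifts push Al's atomic radius up.
Rb > Al: relative to Al, both the across-period and down-group shifts push Rb's atomic radius up.
For reference (pm): F 64, Al 126, Rb 210.
The smallest atomic radius among these belongs to F.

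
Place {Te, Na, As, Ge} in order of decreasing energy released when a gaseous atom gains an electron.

Na is in period 3, group 1; Ge is in period 4, group 14; As is in period 4, group 15; Te is in period 5, group 16.
Electron affinity generally becomes more exothermic across a period toward the halogens and less exothermic down a group.
Neither a single period nor a single group — weigh both effects.
As > Na: period and group pull opposite ways; the across-period shift dominates (78 vs 53 kJ/mol).
Ge > As: this pair runs against the simple trend — see the exception note.
Te > Ge: period and group pull opposite ways; the across-period shift dominates (190 vs 119 kJ/mol).
Note the exception: Ge has a higher electron affinity than As, contrary to the simple trend — adding an electron to As's half-filled 4p³ is unfavourable, so Ge (4p²) has the more exothermic EA.
For reference (kJ/mol): Na 53, Ge 119, As 78, Te 190.
So from highest to lowest: Te > Ge > As > Na.

Te > Ge > As > Na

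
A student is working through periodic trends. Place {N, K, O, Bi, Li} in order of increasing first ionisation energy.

K < Li < Bi < O < N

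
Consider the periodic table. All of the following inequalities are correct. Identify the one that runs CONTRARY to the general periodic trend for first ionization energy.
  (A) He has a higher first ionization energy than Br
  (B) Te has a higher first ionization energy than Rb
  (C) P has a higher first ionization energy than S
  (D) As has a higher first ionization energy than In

(C)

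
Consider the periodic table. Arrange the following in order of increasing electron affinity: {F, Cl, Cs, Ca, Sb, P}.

F is in period 2, group 17; P is in period 3, group 15; Cl is in period 3, group 17; Ca is in period 4, group 2; Sb is in period 5, group 15; Cs is in period 6, group 1.
Adding an electron releases more energy for atoms nearer the top right (short of the noble gases).
Neither a single period nor a single group — weigh both effects.
Cs > Ca: this pair runs against the simple trend — see the exception note.
P > Cs: both effects reinforce here, so P is clearly the higher of the two.
Sb > P: this pair runs against the simple trend — see the exception note.
F > Sb: relative to Sb, both the across-period and down-group shifts push F's electron affinity up.
Cl > F: this pair runs against the simple trend — see the exception note.
Note the exception: Cs has a higher electron affinity than Ca, contrary to the simple trend — adding an electron to Ca (ns²) has to open a new, higher-energy np subshell, which is unfavourable.
Note the exception: Sb has a higher electron affinity than P, contrary to the simple trend — both are half-filled np³, but the pairing/repulsion penalty for the added electron shrinks as the p orbitals become larger and more diffuse down the group, and for Sb that outweighs the weaker nuclear attraction.
Note the exception: Cl has a higher electron affinity than F, contrary to the simple trend — F's small 2p subshell makes the incoming electron feel strong e⁻–e⁻ repulsion, so Cl actually releases more energy on gaining an electron.
For reference (kJ/mol): F 328, P 72, Cl 349, Ca 2, Sb 103, Cs 46.
So from lowest to highest: Ca < Cs < P < Sb < F < Cl.

Ca < Cs < P < Sb < F < Cl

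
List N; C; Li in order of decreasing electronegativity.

Li is in period 2, group 1; C is in period 2, group 14; N is in period 2, group 15.
EN rises left→right (higher Z_eff, smaller atoms) and falls top→bottom (larger, more shielded atoms).
All lie in period 2, so electronegativity increases left to right.
So from highest to lowest: N > C > Li.

N > C > Li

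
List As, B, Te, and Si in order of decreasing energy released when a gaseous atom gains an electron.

B is in period 2, group 13; Si is in period 3, group 14; As is in period 4, group 15; Te is in period 5, group 16.
Electron affinity generally becomes more exothermic across a period toward the halogens and less exothermic down a group.
These sit on a diagonal, where the across-period and down-group effects partly cancel.
As > B: the two effects oppose for this pair; the across-period effect wins (78 vs 27 kJ/mol).
Si > As: the two effects oppose for this pair; the down-group effect wins (134 vs 78 kJ/mol).
Te > Si: the two effects oppose for this pair; the across-period effect wins (190 vs 134 kJ/mol).
Tabulated electron affinity (kJ/mol): B 27, Si 134, As 78, Te 190.
So from highest to lowest: Te > Si > As > B.

Te > Si > As > B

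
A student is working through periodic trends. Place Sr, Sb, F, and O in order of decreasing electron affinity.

F, O, Sb, Sr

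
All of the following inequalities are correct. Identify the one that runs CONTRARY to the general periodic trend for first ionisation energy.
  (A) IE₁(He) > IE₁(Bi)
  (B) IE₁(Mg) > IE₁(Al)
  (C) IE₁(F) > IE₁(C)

(B)

The general trend: first ionisation energy increases across a period and decreases down a group.
(A) He (period 1, group 18) vs Bi (period 6, group 15): the stated order agrees with the simple trend.
(B) Mg (period 3, group 2) vs Al (period 3, group 13): the stated order contradicts the simple trend.
(C) F (period 2, group 17) vs C (period 2, group 14): the stated order agrees with the simple trend.
The exception is (B): Al's single 3p electron is easier to remove than one from Mg's filled 3s².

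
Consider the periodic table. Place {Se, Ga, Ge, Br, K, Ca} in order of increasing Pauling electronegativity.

K < Ca < Ga < Ge < Se < Br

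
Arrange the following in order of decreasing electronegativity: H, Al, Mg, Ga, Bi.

H, Bi, Ga, Al, Mg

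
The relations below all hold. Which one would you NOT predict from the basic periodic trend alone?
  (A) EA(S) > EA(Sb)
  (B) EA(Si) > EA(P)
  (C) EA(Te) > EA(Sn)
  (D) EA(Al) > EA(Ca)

(B)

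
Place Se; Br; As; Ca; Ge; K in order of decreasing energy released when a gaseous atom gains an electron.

Br > Se > Ge > As > K > Ca

K is in period 4, group 1; Ca is in period 4, group 2; Ge is in period 4, group 14; As is in period 4, group 15; Se is in period 4, group 16; Br is in period 4, group 17.
Electron affinity generally becomes more exothermic across a period toward the halogens and less exothermic down a group.
All lie in period 4; the across-period trend (electron affinity increases left to right) applies, with the exception below.
Note the exception: K has a higher electron affinity than Ca, contrary to the simple trend — adding an electron to Ca (ns²) has to open a new, higher-energy np subshell, which is unfavourable.
Note the exception: Ge has a higher electron affinity than As, contrary to the simple trend — adding an electron to As's half-filled 4p³ is unfavourable, so Ge (4p²) has the more exothermic EA.
Approximate values (kJ/mol): K 48, Ca 2, Ge 119, As 78, Se 195, Br 325.
So from highest to lowest: Br > Se > Ge > As > K > Ca.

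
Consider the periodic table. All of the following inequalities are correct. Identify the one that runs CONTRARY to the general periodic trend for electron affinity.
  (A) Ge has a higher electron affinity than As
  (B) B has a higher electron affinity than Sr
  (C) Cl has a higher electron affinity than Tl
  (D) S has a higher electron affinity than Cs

(A)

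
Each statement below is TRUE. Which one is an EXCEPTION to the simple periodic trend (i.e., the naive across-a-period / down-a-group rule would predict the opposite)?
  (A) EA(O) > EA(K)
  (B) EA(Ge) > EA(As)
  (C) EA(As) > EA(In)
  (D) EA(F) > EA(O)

(B)

The general trend: electron affinity increases across a period and decreases down a group.
(A) O (period 2, group 16) vs K (period 4, group 1): the stated order agrees with the simple trend.
(B) Ge (period 4, group 14) vs As (period 4, group 15): the stated order contradicts the simple trend.
(C) As (period 4, group 15) vs In (period 5, group 13): the stated order agrees with the simple trend.
(D) F (period 2, group 17) vs O (period 2, group 16): the stated order agrees with the simple trend.
The exception is (B): adding an electron to As's half-filled 4p³ is unfavourable, so Ge (4p²) has the more exothermic EA.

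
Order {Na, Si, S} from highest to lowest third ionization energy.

Na > S > Si

The third ionization energy removes an electron from the +2 ion. For each element: Na²⁺ is already 1 electron into the core; Si²⁺ still has 2 valence electrons; S²⁺ still has 4 valence electrons.
Core electrons are held far more tightly than valence electrons, so Na tops the IE_3 order.
Valence configurations: Si²⁺ [Ne]3s², S²⁺ [Ne]3s²3p².
Approximate IE_3 values (kJ/mol): Na 6910, Si 3232, S 3357.
Putting it together, IE_3: Si < S < Na.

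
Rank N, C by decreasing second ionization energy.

N, C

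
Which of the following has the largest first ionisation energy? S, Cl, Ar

Ar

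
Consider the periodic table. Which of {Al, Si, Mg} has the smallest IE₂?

Mg

The second ionization energy removes an electron from the +1 ion. For each element: Al⁺ still has 2 valence electrons; Si⁺ still has 3 valence electrons; Mg⁺ still has 1 valence electron.
All are still removing valence electrons, so compare the +1 ions as you would atoms: IE_2 generally rises across a period (higher Z_eff) and falls down a group (larger shell), subject to the usual subshell exceptions.
Valence configurations: Al⁺ [Ne]3s², Si⁺ [Ne]3s²3p¹, Mg⁺ [Ne]3s¹.
Si⁺ loses a lone 3p electron whereas Al⁺ must break into a filled 3s² pair, so IE_2(Al) > IE_2(Si) even though Si has the higher nuclear charge.
Approximate IE_2 values (kJ/mol): Al 1817, Si 1577, Mg 1451.
Putting it together, IE_2: Mg < Si < Al.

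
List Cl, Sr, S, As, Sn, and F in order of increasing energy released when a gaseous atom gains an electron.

F is in period 2, group 17; S is in period 3, group 16; Cl is in period 3, group 17; As is in period 4, group 15; Sr is in period 5, group 2; Sn is in period 5, group 14.
Atoms with high Z_eff and room in the valence shell (especially the halogens) have the most exothermic electron affinities.
Here both period and group differ, so the two effects have to be weighed against each other.
As > Sr: both effects reinforce here, so As is clearly the higher of the two.
Sn > As: this pair runs against the simple trend — see the exception note.
S > Sn: both effects reinforce here, so S is clearly the higher of the two.
F > S: relative to S, both the across-period and down-group shifts push F's electron affinity up.
Cl > F: this pair runs against the simple trend — see the exception note.
Note the exception: Sn has a higher electron affinity than As, contrary to the simple trend — adding an electron to As's half-filled np³ subshell costs electron-pairing energy.
Note the exception: Cl has a higher electron affinity than F, contrary to the simple trend — F's small 2p subshell makes the incoming electron feel strong e⁻–e⁻ repulsion, so Cl actually releases more energy on gaining an electron.
For reference (kJ/mol): F 328, S 200, Cl 349, As 78, Sr 5, Sn 107.
So from lowest to highest: Sr < As < Sn < S < F < Cl.

Sr < As < Sn < S < F < Cl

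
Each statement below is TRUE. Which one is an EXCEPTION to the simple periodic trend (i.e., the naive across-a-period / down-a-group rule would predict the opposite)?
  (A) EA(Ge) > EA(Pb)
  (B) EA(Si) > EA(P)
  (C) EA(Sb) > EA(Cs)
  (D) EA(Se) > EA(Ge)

(B)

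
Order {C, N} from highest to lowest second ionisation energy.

N > C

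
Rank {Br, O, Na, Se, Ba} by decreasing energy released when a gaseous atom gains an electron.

O is in period 2, group 16; Na is in period 3, group 1; Se is in period 4, group 16; Br is in period 4, group 17; Ba is in period 6, group 2.
Adding an electron releases more energy for atoms nearer the top right (short of the noble gases).
Here both period and group differ, so the two effects have to be weighed against each other.
Na > Ba: the two effects oppose for this pair; the down-group effect wins (53 vs 14 kJ/mol).
O > Na: both effects reinforce here, so O is clearly the higher of the two.
Se > O: this pair runs against the simple trend — see the exception note.
Br > Se: Br lies to the right of Se in period 4, so the across-period effect alone puts Br higher.
Note the exception: Se has a higher electron affinity than O, contrary to the simple trend — O's compact 2p subshell gives strong electron–electron repulsion on the added electron.
Tabulated electron affinity (kJ/mol): O 141, Na 53, Se 195, Br 325, Ba 14.
So from highest to lowest: Br > Se > O > Na > Ba.

Br, Se, O, Na, Ba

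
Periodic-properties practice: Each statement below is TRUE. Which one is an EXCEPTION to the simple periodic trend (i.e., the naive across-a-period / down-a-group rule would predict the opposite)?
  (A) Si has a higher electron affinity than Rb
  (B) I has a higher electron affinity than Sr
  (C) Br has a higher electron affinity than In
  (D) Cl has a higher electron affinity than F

The general trend: electron affinity increases across a period and decreases down a group.
(A) Si (period 3, group 14) vs Rb (period 5, group 1): the stated order agrees with the simple trend.
(B) I (period 5, group 17) vs Sr (period 5, group 2): the stated order agrees with the simple trend.
(C) Br (period 4, group 17) vs In (period 5, group 13): the stated order agrees with the simple trend.
(D) Cl (period 3, group 17) vs F (period 2, group 17): the stated order contradicts the simple trend.
The exception is (D): F's small 2p subshell makes the incoming electron feel strong e⁻–e⁻ repulsion, so Cl actually releases more energy on gaining an electron.

(D)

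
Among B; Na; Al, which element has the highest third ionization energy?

After 2 electrons have been removed, what remains? B²⁺ still has 1 valence electron; Na²⁺ is already 1 electron into the core; Al²⁺ still has 1 valence electron.
Breaking into a closed-shell core is much more expensive than removing a leftover valence electron — Na has the largest IE_3 here.
Valence configurations: B²⁺ [He]2s¹, Al²⁺ [Ne]3s¹.
The numbers (kJ/mol): B 3660, Na 6910, Al 2745.
So the third ionization energies run Al < B < Na.

Na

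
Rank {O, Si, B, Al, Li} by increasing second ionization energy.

Si, Al, B, O, Li

The second ionization energy removes an electron from the +1 ion. For each element: O⁺ still has 5 valence electrons; Si⁺ still has 3 valence electrons; B⁺ still has 2 valence electrons; Al⁺ still has 2 valence electrons; Li⁺ is the bare [He] core.
Pulling an electron out of a noble-gas core costs far more than removing a remaining valence electron, so Li sits at the high end of IE_2.
Valence configurations: O⁺ [He]2s²2p³, Si⁺ [Ne]3s²3p¹, B⁺ [He]2s², Al⁺ [Ne]3s².
Si⁺ loses a lone 3p electron whereas Al⁺ must break into a filled 3s² pair, so IE_2(Al) > IE_2(Si) even though Si has the higher nuclear charge.
The numbers (kJ/mol): O 3388, Si 1577, B 2427, Al 1817, Li 7298.
Overall IE_2 order: Si < Al < B < O < Li.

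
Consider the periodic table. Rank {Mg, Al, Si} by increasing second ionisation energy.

After 1 electron has been removed, what remains? Mg⁺ still has 1 valence electron; Al⁺ still has 2 valence electrons; Si⁺ still has 3 valence electrons.
All are still removing valence electrons, so compare the +1 ions as you would atoms: IE_2 generally rises across a period (higher Z_eff) and falls down a group (larger shell), subject to the usual subshell exceptions.
Valence configurations: Mg⁺ [Ne]3s¹, Al⁺ [Ne]3s², Si⁺ [Ne]3s²3p¹.
Si⁺ loses a lone 3p electron whereas Al⁺ must break into a filled 3s² pair, so IE_2(Al) > IE_2(Si) even though Si has the higher nuclear charge.
Tabulated IE_2 (kJ/mol): Mg 1451, Al 1817, Si 1577.
Overall IE_2 order: Mg < Si < Al.

Mg < Si < Al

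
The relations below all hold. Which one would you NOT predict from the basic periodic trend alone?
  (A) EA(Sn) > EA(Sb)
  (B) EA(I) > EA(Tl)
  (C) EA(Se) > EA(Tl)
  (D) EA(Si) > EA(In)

(A)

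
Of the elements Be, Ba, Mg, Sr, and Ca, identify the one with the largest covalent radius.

Ba

Be is in period 2, group 2; Mg is in period 3, group 2; Ca is in period 4, group 2; Sr is in period 5, group 2; Ba is in period 6, group 2.
Radius decreases left→right (rising Z_eff, same n) and increases top→bottom (higher n).
All are in group 2, so atomic radius increases down the group.
The largest covalent radius among these belongs to Ba.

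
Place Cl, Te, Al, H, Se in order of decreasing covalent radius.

Moving right in a period, electrons are added to the same shell under a stronger nuclear pull, so atoms get smaller; moving down, a new shell is opened and atoms get larger.
These span different periods and groups, so the two trends combine.
Cl > H: the two effects oppose for this pair; the down-group effect wins (99 vs 32 pm).
Se > Cl: relative to Cl, both the across-period and down-group shifts push Se's atomic radius up.
Al > Se: period and group pull opposite ways; the across-period shift dominates (126 vs 116 pm).
Te > Al: period and group pull opposite ways; the down-group shift dominates (136 vs 126 pm).
For reference (pm): H 32, Al 126, Cl 99, Se 116, Te 136.
So from largest to smallest: Te > Al > Se > Cl > H.

Te > Al > Se > Cl > H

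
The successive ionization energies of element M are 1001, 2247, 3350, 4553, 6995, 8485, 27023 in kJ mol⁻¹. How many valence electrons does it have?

Look for the largest jump between consecutive ionization energies: IE7/IE6 ≈ 3.2, far larger than any earlier ratio.
That jump marks the point where a core electron is being removed. So the atom has 6 valence electrons.

6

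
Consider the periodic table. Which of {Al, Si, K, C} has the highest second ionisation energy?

K

After 1 electron has been removed, what remains? Al⁺ still has 2 valence electrons; Si⁺ still has 3 valence electrons; K⁺ is the bare [Ar] core; C⁺ still has 3 valence electrons.
Core electrons are held far more tightly than valence electrons, so K tops the IE_2 order.
Valence configurations: Al⁺ [Ne]3s², Si⁺ [Ne]3s²3p¹, C⁺ [He]2s²2p¹.
Si⁺ loses a lone 3p electron whereas Al⁺ must break into a filled 3s² pair, so IE_2(Al) > IE_2(Si) even though Si has the higher nuclear charge.
Approximate IE_2 values (kJ/mol): Al 1817, Si 1577, K 3052, C 2353.
So the second ionization energies run Si < Al < C < K.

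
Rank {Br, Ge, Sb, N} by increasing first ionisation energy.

IE₁ increases left→right with effective nuclear charge and decreases top→bottom as the valence shell moves farther out.
Here both period and group differ, so the two effects have to be weighed against each other.
Sb > Ge: period and group pull opposite ways; the across-period shift dominates (831 vs 762 kJ/mol).
Br > Sb: both effects reinforce here, so Br is clearly the higher of the two.
N > Br: period and group pull opposite ways; the down-group shift dominates (1402 vs 1140 kJ/mol).
Approximate values (kJ/mol): N 1402, Ge 762, Br 1140, Sb 831.
So from lowest to highest: Ge < Sb < Br < N.

Ge, Sb, Br, N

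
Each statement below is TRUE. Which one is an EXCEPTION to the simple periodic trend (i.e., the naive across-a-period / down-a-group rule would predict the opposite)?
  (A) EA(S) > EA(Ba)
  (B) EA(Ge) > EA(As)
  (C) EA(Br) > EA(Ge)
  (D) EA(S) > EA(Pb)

The general trend: electron affinity increases across a period and decreases down a group.
(A) S (period 3, group 16) vs Ba (period 6, group 2): the stated order agrees with the simple trend.
(B) Ge (period 4, group 14) vs As (period 4, group 15): the stated order contradicts the simple trend.
(C) Br (period 4, group 17) vs Ge (period 4, group 14): the stated order agrees with the simple trend.
(D) S (period 3, group 16) vs Pb (period 6, group 14): the stated order agrees with the simple trend.
The exception is (B): adding an electron to As's half-filled 4p³ is unfavourable, so Ge (4p²) has the more exothermic EA.

(B)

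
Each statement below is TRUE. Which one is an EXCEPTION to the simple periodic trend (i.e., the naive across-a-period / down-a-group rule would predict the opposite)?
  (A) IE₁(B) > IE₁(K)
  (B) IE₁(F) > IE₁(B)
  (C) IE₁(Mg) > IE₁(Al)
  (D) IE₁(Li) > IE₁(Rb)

(C)

The general trend: IE₁ increases across a period and decreases down a group.
(A) B (period 2, group 13) vs K (period 4, group 1): the stated order agrees with the simple trend.
(B) F (period 2, group 17) vs B (period 2, group 13): the stated order agrees with the simple trend.
(C) Mg (period 3, group 2) vs Al (period 3, group 13): the stated order contradicts the simple trend.
(D) Li (period 2, group 1) vs Rb (period 5, group 1): the stated order agrees with the simple trend.
The exception is (C): Al's single 3p electron is easier to remove than one from Mg's filled 3s².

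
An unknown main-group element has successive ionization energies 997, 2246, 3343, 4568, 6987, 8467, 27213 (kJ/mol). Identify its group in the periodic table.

Group 16

Look for the largest jump between consecutive ionization energies: IE7/IE6 ≈ 3.2, far larger than any earlier ratio.
That jump marks the point where a core electron is being removed. So the atom has 6 valence electrons.
A main-group element with 6 valence electrons is in group 16.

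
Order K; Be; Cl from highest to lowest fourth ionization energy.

Be > K > Cl

Consider each +3 ion: K³⁺ is already 2 electrons into the core; Be³⁺ is already 1 electron into the core; Cl³⁺ still has 4 valence electrons.
Pulling an electron out of a noble-gas core costs far more than removing a remaining valence electron, so K and Be sit at the high end of IE_4.
Approximate IE_4 values (kJ/mol): K 5877, Be 21007, Cl 5159.
Hence IE_4: Cl < K < Be.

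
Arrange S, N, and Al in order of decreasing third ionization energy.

Consider each +2 ion: S²⁺ still has 4 valence electrons; N²⁺ still has 3 valence electrons; Al²⁺ still has 1 valence electron.
All are still removing valence electrons, so compare the +2 ions as you would atoms: IE_3 generally rises across a period (higher Z_eff) and falls down a group (larger shell), subject to the usual subshell exceptions.
Valence configurations: S²⁺ [Ne]3s²3p², N²⁺ [He]2s²2p¹, Al²⁺ [Ne]3s¹.
Approximate IE_3 values (kJ/mol): S 3357, N 4578, Al 2745.
So the third ionization energies run Al < S < N.

N > S > Al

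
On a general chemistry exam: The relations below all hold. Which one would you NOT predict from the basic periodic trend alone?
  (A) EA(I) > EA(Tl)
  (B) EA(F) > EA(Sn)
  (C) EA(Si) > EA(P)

(C)

The general trend: electron affinity increases across a period and decreases down a group.
(A) I (period 5, group 17) vs Tl (period 6, group 13): the stated order agrees with the simple trend.
(B) F (period 2, group 17) vs Sn (period 5, group 14): the stated order agrees with the simple trend.
(C) Si (period 3, group 14) vs P (period 3, group 15): the stated order contradicts the simple trend.
The exception is (C): adding an electron to P's half-filled 3p³ is unfavourable, so Si (3p²) has the more exothermic EA.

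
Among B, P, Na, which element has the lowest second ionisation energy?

The second ionization energy removes an electron from the +1 ion. For each element: B⁺ still has 2 valence electrons; P⁺ still has 4 valence electrons; Na⁺ is the bare [Ne] core.
Breaking into a closed-shell core is much more expensive than removing a leftover valence electron — Na has the largest IE_2 here.
Valence configurations: B⁺ [He]2s², P⁺ [Ne]3s²3p².
Tabulated IE_2 (kJ/mol): B 2427, P 1907, Na 4562.
Hence IE_2: P < B < Na.

P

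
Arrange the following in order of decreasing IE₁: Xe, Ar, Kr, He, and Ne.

He is in period 1, group 18; Ne is in period 2, group 18; Ar is in period 3, group 18; Kr is in period 4, group 18; Xe is in period 5, group 18.
Removing the outermost electron gets harder across a period and easier down a group.
All are in group 18, so first ionization energy increases up the group.
So from highest to lowest: He > Ne > Ar > Kr > Xe.

He > Ne > Ar > Kr > Xe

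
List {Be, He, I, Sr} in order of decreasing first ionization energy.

He > I > Be > Sr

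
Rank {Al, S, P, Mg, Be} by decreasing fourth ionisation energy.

Consider each +3 ion: Al³⁺ is the bare [Ne] core; S³⁺ still has 3 valence electrons; P³⁺ still has 2 valence electrons; Mg³⁺ is already 1 electron into the core; Be³⁺ is already 1 electron into the core.
Breaking into a closed-shell core is much more expensive than removing a leftover valence electron — Mg, Al and Be have the largest IE_4 here.
Valence configurations: S³⁺ [Ne]3s²3p¹, P³⁺ [Ne]3s².
S³⁺ loses a lone 3p electron whereas P³⁺ must break into a filled 3s² pair, so IE_4(P) > IE_4(S) even though S has the higher nuclear charge.
Approximate IE_4 values (kJ/mol): Al 11577, S 4556, P 4964, Mg 10543, Be 21007.
Overall IE_4 order: S < P < Mg < Al < Be.

Be, Al, Mg, P, S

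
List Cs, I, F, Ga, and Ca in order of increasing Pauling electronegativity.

Cs < Ca < Ga < I < F

Smaller atoms with higher effective nuclear charge are more electronegative.
Here both period and group differ, so the two effects have to be weighed against each other.
Ca > Cs: relative to Cs, both the across-period and down-group shifts push Ca's electronegativity up.
Ga > Ca: both are in period 4; the period trend gives Ga the larger value.
I > Ga: period and group pull opposite ways; the across-period shift dominates (2.66 vs 1.81).
F > I: they share group 17; the group trend gives F the larger value.
For reference (Pauling): F 3.98, Ca 1.00, Ga 1.81, I 2.66, Cs 0.79.
So from lowest to highest: Cs < Ca < Ga < I < F.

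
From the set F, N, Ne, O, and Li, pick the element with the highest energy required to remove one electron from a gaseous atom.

Ne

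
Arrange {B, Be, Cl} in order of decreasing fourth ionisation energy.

B, Be, Cl

IE_4 is the cost of taking one more electron from the +3 cation: B³⁺ is the bare [He] core; Be³⁺ is already 1 electron into the core; Cl³⁺ still has 4 valence electrons.
Breaking into a closed-shell core is much more expensive than removing a leftover valence electron — Be and B have the largest IE_4 here.
The numbers (kJ/mol): B 25026, Be 21007, Cl 5159.
So the fourth ionization energies run Cl < Be < B.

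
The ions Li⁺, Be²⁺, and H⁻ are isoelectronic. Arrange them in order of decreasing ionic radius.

All of these have 2 electrons, so size is governed by nuclear charge alone: the more protons, the stronger the pull on the same electron cloud, and the smaller the ion.
Nuclear charges: Be²⁺ (Z=4), Li⁺ (Z=3), H⁻ (Z=1).
Largest to smallest: H⁻ > Li⁺ > Be²⁺.

H⁻ > Li⁺ > Be²⁺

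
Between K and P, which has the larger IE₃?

K

Consider each +2 ion: K²⁺ is already 1 electron into the core; P²⁺ still has 3 valence electrons.
Breaking into a closed-shell core is much more expensive than removing a leftover valence electron — K has the largest IE_3 here.
Approximate IE_3 values (kJ/mol): K 4420, P 2914.
So the third ionization energies run P < K.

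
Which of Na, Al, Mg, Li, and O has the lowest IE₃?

Al

After 2 electrons have been removed, what remains? Na²⁺ is already 1 electron into the core; Al²⁺ still has 1 valence electron; Mg²⁺ is the bare [Ne] core; Li²⁺ is already 1 electron into the core; O²⁺ still has 4 valence electrons.
Core electrons are held far more tightly than valence electrons, so Na, Mg and Li top the IE_3 order.
Valence configurations: Al²⁺ [Ne]3s¹, O²⁺ [He]2s²2p².
Approximate IE_3 values (kJ/mol): Na 6910, Al 2745, Mg 7733, Li 11815, O 5300.
Putting it together, IE_3: Al < O < Na < Mg < Li.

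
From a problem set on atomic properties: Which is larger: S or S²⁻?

Forming S²⁻ adds 2 electrons to S. More electron–electron repulsion in the same shell, with unchanged nuclear charge, lets the cloud expand.
An anion is larger than its parent atom: S²⁻ > S.

S²⁻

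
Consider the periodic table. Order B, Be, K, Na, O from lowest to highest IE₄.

K, O, Na, Be, B

The fourth ionization energy removes an electron from the +3 ion. For each element: B³⁺ is the bare [He] core; Be³⁺ is already 1 electron into the core; K³⁺ is already 2 electrons into the core; Na³⁺ is already 2 electrons into the core; O³⁺ still has 3 valence electrons.
Usually core removal costs more than valence removal, but here the competition is close: a tightly held n=2 valence electron can cost more to remove than an n=3 core electron, so the actual values have to decide it.
Approximate IE_4 values (kJ/mol): B 25026, Be 21007, K 5877, Na 9543, O 7469.
Overall IE_4 order: K < O < Na < Be < B.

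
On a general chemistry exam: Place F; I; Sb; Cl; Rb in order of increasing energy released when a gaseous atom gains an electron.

Adding an electron releases more energy for atoms nearer the top right (short of the noble gases).
These span different periods and groups, so the two trends combine.
Sb > Rb: both are in period 5; the period trend gives Sb the larger value.
I > Sb: both are in period 5; the period trend gives I the larger value.
F > I: they share group 17; the group trend gives F the larger value.
Cl > F: this pair runs against the simple trend — see the exception note.
Note the exception: Cl has a higher electron affinity than F, contrary to the simple trend — F's small 2p subshell makes the incoming electron feel strong e⁻–e⁻ repulsion, so Cl actually releases more energy on gaining an electron.
Tabulated electron affinity (kJ/mol): F 328, Cl 349, Rb 47, Sb 103, I 295.
So from lowest to highest: Rb < Sb < I < F < Cl.

Rb < Sb < I < F < Cl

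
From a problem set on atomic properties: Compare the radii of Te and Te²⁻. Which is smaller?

Te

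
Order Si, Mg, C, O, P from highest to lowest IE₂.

IE_2 is the cost of taking one more electron from the +1 cation: Si⁺ still has 3 valence electrons; Mg⁺ still has 1 valence electron; C⁺ still has 3 valence electrons; O⁺ still has 5 valence electrons; P⁺ still has 4 valence electrons.
All are still removing valence electrons, so compare the +1 ions as you would atoms: IE_2 generally rises across a period (higher Z_eff) and falls down a group (larger shell), subject to the usual subshell exceptions.
Valence configurations: Si⁺ [Ne]3s²3p¹, Mg⁺ [Ne]3s¹, C⁺ [He]2s²2p¹, O⁺ [He]2s²2p³, P⁺ [Ne]3s²3p².
The numbers (kJ/mol): Si 1577, Mg 1451, C 2353, O 3388, P 1907.
Hence IE_2: Mg < Si < P < C < O.

O > C > P > Si > Mg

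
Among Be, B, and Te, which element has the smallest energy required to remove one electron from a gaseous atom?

B

Removing the outermost electron gets harder across a period and easier down a group.
Neither a single period nor a single group — weigh both effects.
Te > B: the two effects oppose for this pair; the across-period effect wins (869 vs 801 kJ/mol).
Be > Te: the two effects oppose for this pair; the down-group effect wins (900 vs 869 kJ/mol).
Note the exception: Be has a higher first ionization energy than B, contrary to the simple trend — removing B's lone 2p electron is easier than breaking Be's filled 2s².
For reference (kJ/mol): Be 900, B 801, Te 869.
The smallest energy required to remove one electron from a gaseous atom among these belongs to B.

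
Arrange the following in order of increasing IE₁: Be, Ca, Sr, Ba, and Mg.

First ionization energy rises across a period (greater Z_eff holds electrons more tightly) and falls down a group (valence electrons are farther from the nucleus).
All are in group 2, so first ionization energy increases up the group.
So from lowest to highest: Ba < Sr < Ca < Mg < Be.

Ba < Sr < Ca < Mg < Be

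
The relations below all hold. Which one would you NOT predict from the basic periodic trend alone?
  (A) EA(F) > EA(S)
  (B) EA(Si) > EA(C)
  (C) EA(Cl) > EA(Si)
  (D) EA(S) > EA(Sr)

The general trend: electron affinity increases across a period and decreases down a group.
(A) F (period 2, group 17) vs S (period 3, group 16): the stated order agrees with the simple trend.
(B) Si (period 3, group 14) vs C (period 2, group 14): the stated order contradicts the simple trend.
(C) Cl (period 3, group 17) vs Si (period 3, group 14): the stated order agrees with the simple trend.
(D) S (period 3, group 16) vs Sr (period 5, group 2): the stated order agrees with the simple trend.
The exception is (B): Si's larger, more diffuse 3p orbitals accept an added electron slightly more readily than C's compact 2p.

(B)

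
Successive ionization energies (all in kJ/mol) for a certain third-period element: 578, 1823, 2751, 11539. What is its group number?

Look for the largest jump between consecutive ionization energies: IE4/IE3 ≈ 4.2, far larger than any earlier ratio.
That jump marks the point where a core electron is being removed. So the atom has 3 valence electrons.
A main-group element with 3 valence electrons is in group 13.

Group 13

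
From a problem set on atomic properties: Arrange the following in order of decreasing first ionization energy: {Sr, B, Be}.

Be > B > Sr

Be is in period 2, group 2; B is in period 2, group 13; Sr is in period 5, group 2.
Removing the outermost electron gets harder across a period and easier down a group.
Neither a single period nor a single group — weigh both effects.
B > Sr: relative to Sr, both the across-period and down-group shifts push B's first ionization energy up.
Be > B: this pair runs against the simple trend — see the exception note.
Note the exception: Be has a higher first ionization energy than B, contrary to the simple trend — removing B's lone 2p electron is easier than breaking Be's filled 2s².
For reference (kJ/mol): Be 900, B 801, Sr 550.
So from highest to lowest: Be > B > Sr.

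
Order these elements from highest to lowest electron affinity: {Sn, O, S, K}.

Atoms with high Z_eff and room in the valence shell (especially the halogens) have the most exothermic electron affinities.
Neither a single period nor a single group — weigh both effects.
Sn > K: the two effects oppose for this pair; the across-period effect wins (107 vs 48 kJ/mol).
O > Sn: both effects reinforce here, so O is clearly the higher of the two.
S > O: this pair runs against the simple trend — see the exception note.
Note the exception: S has a higher electron affinity than O, contrary to the simple trend — the compact 2p subshell of O repels the added electron more than S's larger 3p does.
For reference (kJ/mol): O 141, S 200, K 48, Sn 107.
So from highest to lowest: S > O > Sn > K.

S, O, Sn, K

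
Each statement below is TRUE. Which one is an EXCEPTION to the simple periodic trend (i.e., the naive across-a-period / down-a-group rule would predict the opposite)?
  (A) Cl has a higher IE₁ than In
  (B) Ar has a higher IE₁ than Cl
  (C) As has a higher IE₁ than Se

The general trend: IE₁ increases across a period and decreases down a group.
(A) Cl (period 3, group 17) vs In (period 5, group 13): the stated order agrees with the simple trend.
(B) Ar (period 3, group 18) vs Cl (period 3, group 17): the stated order agrees with the simple trend.
(C) As (period 4, group 15) vs Se (period 4, group 16): the stated order contradicts the simple trend.
The exception is (C): Se (4p⁴) ionizes more easily than half-filled As (4p³).

(C)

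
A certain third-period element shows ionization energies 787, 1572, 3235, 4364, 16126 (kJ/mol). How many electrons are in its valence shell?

Look for the largest jump between consecutive ionization energies: IE5/IE4 ≈ 3.7, far larger than any earlier ratio.
That jump marks the point where a core electron is being removed. So the atom has 4 valence electrons.

4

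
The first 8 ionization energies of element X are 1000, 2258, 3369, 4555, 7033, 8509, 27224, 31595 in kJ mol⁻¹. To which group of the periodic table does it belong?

Group 16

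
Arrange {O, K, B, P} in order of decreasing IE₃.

O > K > B > P

IE_3 is the cost of taking one more electron from the +2 cation: O²⁺ still has 4 valence electrons; K²⁺ is already 1 electron into the core; B²⁺ still has 1 valence electron; P²⁺ still has 3 valence electrons.
Usually core removal costs more than valence removal, but here the competition is close: a tightly held n=2 valence electron can cost more to remove than an n=3 core electron, so the actual values have to decide it.
Valence configurations: O²⁺ [He]2s²2p², B²⁺ [He]2s¹, P²⁺ [Ne]3s²3p¹.
The numbers (kJ/mol): O 5300, K 4420, B 3660, P 2914.
Hence IE_3: P < B < K < O.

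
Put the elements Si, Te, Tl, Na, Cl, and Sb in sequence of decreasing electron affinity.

Cl, Te, Si, Sb, Na, Tl

Na is in period 3, group 1; Si is in period 3, group 14; Cl is in period 3, group 17; Sb is in period 5, group 15; Te is in period 5, group 16; Tl is in period 6, group 13.
Atoms with high Z_eff and room in the valence shell (especially the halogens) have the most exothermic electron affinities.
These span different periods and groups, so the two trends combine.
Na > Tl: the two effects oppose for this pair; the down-group effect wins (53 vs 19 kJ/mol).
Sb > Na: period and group pull opposite ways; the across-period shift dominates (103 vs 53 kJ/mol).
Si > Sb: the two effects oppose for this pair; the down-group effect wins (134 vs 103 kJ/mol).
Te > Si: period and group pull opposite ways; the across-period shift dominates (190 vs 134 kJ/mol).
Cl > Te: relative to Te, both the across-period and down-group shifts push Cl's electron affinity up.
Tabulated electron affinity (kJ/mol): Na 53, Si 134, Cl 349, Sb 103, Te 190, Tl 19.
So from highest to lowest: Cl > Te > Si > Sb > Na > Tl.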